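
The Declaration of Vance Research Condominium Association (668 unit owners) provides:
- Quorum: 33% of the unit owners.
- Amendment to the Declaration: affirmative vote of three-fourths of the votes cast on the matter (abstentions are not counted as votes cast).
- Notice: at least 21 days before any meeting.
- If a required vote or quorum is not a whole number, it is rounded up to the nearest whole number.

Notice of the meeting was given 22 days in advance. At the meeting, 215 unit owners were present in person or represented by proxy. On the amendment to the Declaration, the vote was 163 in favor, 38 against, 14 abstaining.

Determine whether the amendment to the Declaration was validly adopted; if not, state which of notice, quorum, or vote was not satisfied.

Invalid — quorum requirement not satisfied.

Notice: 22 days given; 21 required. Satisfied.
Quorum: 33% of 668 = 220.44, rounded up to 221; 215 present. Not satisfied.
Vote: requires three-fourths of the votes cast (215 − 14 abstaining = 201); 3/4 of 201 = 150.75, rounded up to 151, so 151 needed; 163 in favor. Satisfied.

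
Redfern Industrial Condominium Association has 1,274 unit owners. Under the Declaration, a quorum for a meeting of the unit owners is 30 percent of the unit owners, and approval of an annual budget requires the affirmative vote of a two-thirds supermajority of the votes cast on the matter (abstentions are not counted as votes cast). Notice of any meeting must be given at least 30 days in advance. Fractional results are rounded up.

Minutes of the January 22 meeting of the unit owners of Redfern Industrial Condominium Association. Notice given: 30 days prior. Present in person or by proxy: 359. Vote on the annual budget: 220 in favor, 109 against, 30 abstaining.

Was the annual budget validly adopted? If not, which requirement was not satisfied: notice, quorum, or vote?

Invalid — quorum requirement not satisfied.

Notice: 30 days given; 30 required. Satisfied.
Quorum: 30% of 1,274 = 382.20, rounded up to 383; 359 present. Not satisfied.
Vote: requires two-thirds of the votes cast (359 − 30 abstaining = 329); 2/3 of 329 = 219.33, rounded up to 220, so 220 needed; 220 in favor. Satisfied.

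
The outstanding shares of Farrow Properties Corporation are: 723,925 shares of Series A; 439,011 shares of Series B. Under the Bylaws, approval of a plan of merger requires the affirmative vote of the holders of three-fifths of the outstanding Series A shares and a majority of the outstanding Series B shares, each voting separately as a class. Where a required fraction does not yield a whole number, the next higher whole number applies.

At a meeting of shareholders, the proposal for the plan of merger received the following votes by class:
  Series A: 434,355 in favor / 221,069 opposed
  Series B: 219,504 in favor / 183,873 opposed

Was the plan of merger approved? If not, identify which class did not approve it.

Series A: 3/5 of 723925 = 434355; 434,355 required, 434,355 in favor — approved.
Series B: a majority of 439011 is 219506; 219,506 required, 219,504 in favor — not approved.

Not approved — the Series B shares did not give the required vote.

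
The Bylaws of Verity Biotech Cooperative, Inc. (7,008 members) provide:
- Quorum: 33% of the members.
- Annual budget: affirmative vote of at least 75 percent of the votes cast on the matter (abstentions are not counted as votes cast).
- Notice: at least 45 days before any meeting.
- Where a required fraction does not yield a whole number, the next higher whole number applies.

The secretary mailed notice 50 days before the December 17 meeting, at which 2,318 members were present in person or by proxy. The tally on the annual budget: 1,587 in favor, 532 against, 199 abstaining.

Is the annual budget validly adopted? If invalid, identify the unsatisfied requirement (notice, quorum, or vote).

Notice: 50 days given; 45 required. Satisfied.
Quorum: 33% of 7,008 = 2,312.64, rounded up to 2,313; 2,318 present. Satisfied.
Vote: requires three-fourths of the votes cast (2,318 − 199 abstaining = 2,119); 3/4 of 2119 = 1589.25, rounded up to 1590, so 1,590 needed; 1,587 in favor. Not satisfied.

Invalid — vote requirement not satisfied.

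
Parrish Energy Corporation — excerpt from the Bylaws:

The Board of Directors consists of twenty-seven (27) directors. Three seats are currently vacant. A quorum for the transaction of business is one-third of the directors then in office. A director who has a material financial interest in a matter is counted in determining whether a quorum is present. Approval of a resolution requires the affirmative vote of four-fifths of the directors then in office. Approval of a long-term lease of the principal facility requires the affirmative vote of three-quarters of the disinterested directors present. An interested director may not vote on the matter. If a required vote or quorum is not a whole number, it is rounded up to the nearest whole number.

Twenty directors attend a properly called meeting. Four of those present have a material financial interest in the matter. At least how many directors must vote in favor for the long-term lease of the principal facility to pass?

12

The long-term lease of the principal facility requires three-fourths of the disinterested directors present (20 − 4 = 16).
3/4 of 16 = 12.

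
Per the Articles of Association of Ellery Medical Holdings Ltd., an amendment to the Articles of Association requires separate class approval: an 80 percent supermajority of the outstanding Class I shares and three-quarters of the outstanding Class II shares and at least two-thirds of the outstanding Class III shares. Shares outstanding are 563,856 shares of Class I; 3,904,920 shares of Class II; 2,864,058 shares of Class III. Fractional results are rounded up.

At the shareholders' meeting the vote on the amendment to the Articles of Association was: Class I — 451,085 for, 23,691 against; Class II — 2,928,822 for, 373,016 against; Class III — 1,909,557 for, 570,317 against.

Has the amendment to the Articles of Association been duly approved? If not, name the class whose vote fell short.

Approved — every class gave the required vote.

Class I: 4/5 of 563856 = 451084.80, rounded up to 451085; 451,085 required, 451,085 in favor — approved.
Class II: 3/4 of 3904920 = 2928690; 2,928,690 required, 2,928,822 in favor — approved.
Class III: 2/3 of 2864058 = 1909372; 1,909,372 required, 1,909,557 in favor — approved.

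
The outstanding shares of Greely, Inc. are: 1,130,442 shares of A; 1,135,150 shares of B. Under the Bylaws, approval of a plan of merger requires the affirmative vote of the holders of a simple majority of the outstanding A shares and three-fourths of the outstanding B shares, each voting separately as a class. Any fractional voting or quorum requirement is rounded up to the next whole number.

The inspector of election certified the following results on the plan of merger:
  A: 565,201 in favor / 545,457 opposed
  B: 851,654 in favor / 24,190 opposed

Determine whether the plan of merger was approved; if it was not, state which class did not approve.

A: a majority of 1130442 is 565222; 565,222 required, 565,201 in favor — not approved.
B: 3/4 of 1135150 = 851362.50, rounded up to 851363; 851,363 required, 851,654 in favor — approved.

Not approved — the A shares did not give the required vote.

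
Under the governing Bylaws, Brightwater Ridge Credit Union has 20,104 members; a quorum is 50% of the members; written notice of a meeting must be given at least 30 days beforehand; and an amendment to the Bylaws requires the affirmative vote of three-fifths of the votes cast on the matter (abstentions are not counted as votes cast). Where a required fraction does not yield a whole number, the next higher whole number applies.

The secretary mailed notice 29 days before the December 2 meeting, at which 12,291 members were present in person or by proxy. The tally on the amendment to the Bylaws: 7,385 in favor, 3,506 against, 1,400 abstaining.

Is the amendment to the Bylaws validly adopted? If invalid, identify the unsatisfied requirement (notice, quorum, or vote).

Invalid — notice requirement not satisfied.

Notice: 29 days given; 30 required. Not satisfied.
Quorum: 50% of 20,104 = 10,052; 12,291 present. Satisfied.
Vote: requires three-fifths of the votes cast (12,291 − 1,400 abstaining = 10,891); 3/5 of 10891 = 6534.60, rounded up to 6535, so 6,535 needed; 7,385 in favor. Satisfied.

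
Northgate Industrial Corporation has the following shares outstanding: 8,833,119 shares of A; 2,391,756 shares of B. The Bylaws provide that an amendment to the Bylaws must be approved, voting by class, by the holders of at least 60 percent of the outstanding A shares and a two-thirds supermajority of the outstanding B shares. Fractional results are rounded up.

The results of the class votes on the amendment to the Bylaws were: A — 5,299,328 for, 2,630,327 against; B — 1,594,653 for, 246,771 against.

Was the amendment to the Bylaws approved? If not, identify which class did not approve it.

A: 3/5 of 8833119 = 5299871.40, rounded up to 5299872; 5,299,872 required, 5,299,328 in favor — not approved.
B: 2/3 of 2391756 = 1594504; 1,594,504 required, 1,594,653 in favor — approved.

Not approved — the A shares did not give the required vote.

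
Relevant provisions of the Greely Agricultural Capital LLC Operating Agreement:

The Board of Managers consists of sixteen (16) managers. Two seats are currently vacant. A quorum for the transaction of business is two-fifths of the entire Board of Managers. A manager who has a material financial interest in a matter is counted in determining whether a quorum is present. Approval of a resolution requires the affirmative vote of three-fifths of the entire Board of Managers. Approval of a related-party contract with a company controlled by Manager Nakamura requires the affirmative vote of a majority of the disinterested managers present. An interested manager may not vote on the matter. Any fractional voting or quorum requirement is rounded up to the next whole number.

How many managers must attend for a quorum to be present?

2/5 of 16 = 6.40, rounded up to 7.

7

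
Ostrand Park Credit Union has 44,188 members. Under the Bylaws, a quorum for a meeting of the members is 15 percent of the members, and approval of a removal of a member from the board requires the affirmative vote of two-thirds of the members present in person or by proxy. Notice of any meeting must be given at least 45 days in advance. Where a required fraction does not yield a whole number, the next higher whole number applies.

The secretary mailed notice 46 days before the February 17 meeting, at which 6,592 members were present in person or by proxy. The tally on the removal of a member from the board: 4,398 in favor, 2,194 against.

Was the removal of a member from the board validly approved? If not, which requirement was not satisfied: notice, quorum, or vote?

Invalid — quorum requirement not satisfied.

Notice: 46 days given; 45 required. Satisfied.
Quorum: 15% of 44,188 = 6,628.20, rounded up to 6,629; 6,592 present. Not satisfied.
Vote: requires two-thirds of those present (6,592); 2/3 of 6592 = 4394.67, rounded up to 4395, so 4,395 needed; 4,398 in favor. Satisfied.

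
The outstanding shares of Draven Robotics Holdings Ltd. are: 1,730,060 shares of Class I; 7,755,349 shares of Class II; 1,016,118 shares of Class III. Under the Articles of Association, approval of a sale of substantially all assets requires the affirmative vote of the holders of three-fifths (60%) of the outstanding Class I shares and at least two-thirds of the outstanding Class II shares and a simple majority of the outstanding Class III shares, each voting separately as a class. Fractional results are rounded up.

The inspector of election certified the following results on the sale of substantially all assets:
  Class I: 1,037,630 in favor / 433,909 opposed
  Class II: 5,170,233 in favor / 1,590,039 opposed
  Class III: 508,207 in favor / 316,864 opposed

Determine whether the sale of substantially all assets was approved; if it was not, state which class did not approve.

Class I: 3/5 of 1730060 = 1038036; 1,038,036 required, 1,037,630 in favor — not approved.
Class II: 2/3 of 7755349 = 5170232.67, rounded up to 5170233; 5,170,233 required, 5,170,233 in favor — approved.
Class III: a majority of 1016118 is 508060; 508,060 required, 508,207 in favor — approved.

Not approved — the Class I shares did not give the required vote.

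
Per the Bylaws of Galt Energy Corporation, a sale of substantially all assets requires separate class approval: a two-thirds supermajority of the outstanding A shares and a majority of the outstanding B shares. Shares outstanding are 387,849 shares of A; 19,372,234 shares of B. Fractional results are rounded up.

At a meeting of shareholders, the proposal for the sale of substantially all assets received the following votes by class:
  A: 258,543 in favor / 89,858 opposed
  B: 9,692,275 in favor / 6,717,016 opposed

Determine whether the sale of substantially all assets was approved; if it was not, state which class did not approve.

Not approved — the A shares did not give the required vote.

A: 2/3 of 387849 = 258566; 258,566 required, 258,543 in favor — not approved.
B: a majority of 19372234 is 9686118; 9,686,118 required, 9,692,275 in favor — approved.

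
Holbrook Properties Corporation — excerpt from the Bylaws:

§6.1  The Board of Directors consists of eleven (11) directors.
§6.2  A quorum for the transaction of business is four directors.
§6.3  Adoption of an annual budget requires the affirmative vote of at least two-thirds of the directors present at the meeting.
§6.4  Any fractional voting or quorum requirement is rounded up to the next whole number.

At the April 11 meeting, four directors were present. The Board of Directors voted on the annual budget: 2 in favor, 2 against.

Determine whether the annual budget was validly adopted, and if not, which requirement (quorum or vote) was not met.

Quorum: 4 present; quorum is 4. Satisfied.
Vote: the annual budget requires two-thirds of the directors present (4). 2/3 of 4 = 2.67, rounded up to 3, so 3 affirmative votes are needed; 2 voted in favor. Not satisfied.

Invalid — vote requirement not satisfied.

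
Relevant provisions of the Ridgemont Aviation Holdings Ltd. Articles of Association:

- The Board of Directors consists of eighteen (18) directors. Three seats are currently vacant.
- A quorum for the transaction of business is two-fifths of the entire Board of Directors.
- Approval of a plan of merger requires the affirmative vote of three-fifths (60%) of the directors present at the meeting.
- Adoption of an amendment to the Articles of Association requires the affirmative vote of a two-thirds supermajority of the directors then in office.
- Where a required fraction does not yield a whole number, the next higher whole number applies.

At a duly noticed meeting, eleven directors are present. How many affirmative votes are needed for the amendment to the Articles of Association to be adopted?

10

The amendment to the Articles of Association requires two-thirds of the directors then in office (15).
2/3 of 15 = 10.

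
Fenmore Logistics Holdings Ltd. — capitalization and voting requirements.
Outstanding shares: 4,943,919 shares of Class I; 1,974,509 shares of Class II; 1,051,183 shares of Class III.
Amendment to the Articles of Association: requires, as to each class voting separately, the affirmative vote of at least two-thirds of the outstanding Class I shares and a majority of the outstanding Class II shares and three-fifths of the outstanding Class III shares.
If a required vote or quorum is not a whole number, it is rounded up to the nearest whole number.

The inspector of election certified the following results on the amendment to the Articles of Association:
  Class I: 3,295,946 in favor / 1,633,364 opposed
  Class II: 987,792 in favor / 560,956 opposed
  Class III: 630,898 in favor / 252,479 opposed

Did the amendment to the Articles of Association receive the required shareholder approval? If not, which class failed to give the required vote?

Class I: 2/3 of 4943919 = 3295946; 3,295,946 required, 3,295,946 in favor — approved.
Class II: a majority of 1974509 is 987255; 987,255 required, 987,792 in favor — approved.
Class III: 3/5 of 1051183 = 630709.80, rounded up to 630710; 630,710 required, 630,898 in favor — approved.

Approved — every class gave the required vote.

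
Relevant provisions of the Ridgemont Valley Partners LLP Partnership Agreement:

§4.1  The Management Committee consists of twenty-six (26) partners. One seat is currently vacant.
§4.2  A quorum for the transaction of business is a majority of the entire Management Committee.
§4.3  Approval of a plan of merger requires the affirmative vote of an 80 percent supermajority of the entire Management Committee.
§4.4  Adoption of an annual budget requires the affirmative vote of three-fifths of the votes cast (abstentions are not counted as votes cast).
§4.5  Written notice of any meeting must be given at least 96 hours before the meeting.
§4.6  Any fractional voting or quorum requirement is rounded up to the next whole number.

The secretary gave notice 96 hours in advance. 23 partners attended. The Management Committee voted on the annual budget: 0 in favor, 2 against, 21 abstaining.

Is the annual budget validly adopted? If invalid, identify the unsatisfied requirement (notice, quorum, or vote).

Notice: 96 hours given; 96 required (96 ≥ 96). Satisfied.
Quorum: 23 present; quorum is 14. Satisfied.
Vote: the annual budget requires three-fifths of the votes cast (23 present − 21 abstaining = 2). 3/5 of 2 = 1.20, rounded up to 2, so 2 affirmative votes are needed; 0 voted in favor. Not satisfied.

Invalid — vote requirement not satisfied.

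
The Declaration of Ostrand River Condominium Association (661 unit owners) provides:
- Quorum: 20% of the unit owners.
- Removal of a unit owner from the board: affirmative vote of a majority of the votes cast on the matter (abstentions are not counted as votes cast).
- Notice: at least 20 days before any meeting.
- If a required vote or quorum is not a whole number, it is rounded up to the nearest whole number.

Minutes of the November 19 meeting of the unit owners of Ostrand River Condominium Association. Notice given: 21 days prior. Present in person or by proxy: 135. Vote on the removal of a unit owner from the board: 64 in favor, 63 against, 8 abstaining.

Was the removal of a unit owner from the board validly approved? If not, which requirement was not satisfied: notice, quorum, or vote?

Notice: 21 days given; 20 required. Satisfied.
Quorum: 20% of 661 = 132.20, rounded up to 133; 135 present. Satisfied.
Vote: requires a majority of the votes cast (135 − 8 abstaining = 127); a majority of 127 is 64, so 64 needed; 64 in favor. Satisfied.

Valid — all requirements satisfied.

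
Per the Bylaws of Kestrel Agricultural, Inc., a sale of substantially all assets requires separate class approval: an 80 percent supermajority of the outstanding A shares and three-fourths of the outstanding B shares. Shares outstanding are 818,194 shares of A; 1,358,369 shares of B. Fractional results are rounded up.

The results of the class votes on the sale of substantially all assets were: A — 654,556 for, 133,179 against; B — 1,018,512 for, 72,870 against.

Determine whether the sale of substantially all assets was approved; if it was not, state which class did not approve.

Not approved — the B shares did not give the required vote.

A: 4/5 of 818194 = 654555.20, rounded up to 654556; 654,556 required, 654,556 in favor — approved.
B: 3/4 of 1358369 = 1018776.75, rounded up to 1018777; 1,018,777 required, 1,018,512 in favor — not approved.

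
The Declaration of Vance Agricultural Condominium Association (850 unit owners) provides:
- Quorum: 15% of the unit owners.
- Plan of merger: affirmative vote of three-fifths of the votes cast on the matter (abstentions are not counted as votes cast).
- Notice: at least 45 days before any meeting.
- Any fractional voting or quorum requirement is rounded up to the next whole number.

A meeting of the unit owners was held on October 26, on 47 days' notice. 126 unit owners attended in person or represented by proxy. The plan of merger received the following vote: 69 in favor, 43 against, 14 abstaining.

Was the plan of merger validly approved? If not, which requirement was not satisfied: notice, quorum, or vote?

Invalid — quorum requirement not satisfied.

Notice: 47 days given; 45 required. Satisfied.
Quorum: 15% of 850 = 127.50, rounded up to 128; 126 present. Not satisfied.
Vote: requires three-fifths of the votes cast (126 − 14 abstaining = 112); 3/5 of 112 = 67.20, rounded up to 68, so 68 needed; 69 in favor. Satisfied.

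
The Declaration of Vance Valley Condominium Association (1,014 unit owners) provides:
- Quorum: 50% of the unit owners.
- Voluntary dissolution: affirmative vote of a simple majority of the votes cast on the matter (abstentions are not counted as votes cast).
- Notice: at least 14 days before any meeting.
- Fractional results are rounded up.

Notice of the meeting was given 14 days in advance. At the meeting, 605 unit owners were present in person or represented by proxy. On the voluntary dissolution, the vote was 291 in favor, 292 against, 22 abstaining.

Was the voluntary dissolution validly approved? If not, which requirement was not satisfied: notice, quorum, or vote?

Notice: 14 days given; 14 required. Satisfied.
Quorum: 50% of 1,014 = 507; 605 present. Satisfied.
Vote: requires a majority of the votes cast (605 − 22 abstaining = 583); a majority of 583 is 292, so 292 needed; 291 in favor. Not satisfied.

Invalid — vote requirement not satisfied.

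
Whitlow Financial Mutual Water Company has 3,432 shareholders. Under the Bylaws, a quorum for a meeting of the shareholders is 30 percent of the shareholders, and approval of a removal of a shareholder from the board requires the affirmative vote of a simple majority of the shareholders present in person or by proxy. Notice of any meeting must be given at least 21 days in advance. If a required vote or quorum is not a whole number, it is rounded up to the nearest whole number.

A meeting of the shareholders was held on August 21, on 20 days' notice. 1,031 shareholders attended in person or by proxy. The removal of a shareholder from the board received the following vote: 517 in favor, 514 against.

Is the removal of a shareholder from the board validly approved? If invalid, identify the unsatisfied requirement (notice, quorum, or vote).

Invalid — notice requirement not satisfied.

Notice: 20 days given; 21 required. Not satisfied.
Quorum: 30% of 3,432 = 1,029.60, rounded up to 1,030; 1,031 present. Satisfied.
Vote: requires a majority of those present (1,031); a majority of 1031 is 516, so 516 needed; 517 in favor. Satisfied.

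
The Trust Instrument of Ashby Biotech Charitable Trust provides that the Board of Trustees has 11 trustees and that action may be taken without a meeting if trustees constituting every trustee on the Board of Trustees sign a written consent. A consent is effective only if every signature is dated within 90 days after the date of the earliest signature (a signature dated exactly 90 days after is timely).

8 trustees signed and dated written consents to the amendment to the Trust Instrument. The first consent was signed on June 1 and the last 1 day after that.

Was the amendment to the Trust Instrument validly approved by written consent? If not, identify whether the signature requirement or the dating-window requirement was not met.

Not effective — insufficient signatures.

Signatures required: all of 11 — unanimous means all 11, so 11 needed; 8 signed. Insufficient.
Dating window: the latest signature is 1 day after the earliest; the limit is 90 days. Within the window.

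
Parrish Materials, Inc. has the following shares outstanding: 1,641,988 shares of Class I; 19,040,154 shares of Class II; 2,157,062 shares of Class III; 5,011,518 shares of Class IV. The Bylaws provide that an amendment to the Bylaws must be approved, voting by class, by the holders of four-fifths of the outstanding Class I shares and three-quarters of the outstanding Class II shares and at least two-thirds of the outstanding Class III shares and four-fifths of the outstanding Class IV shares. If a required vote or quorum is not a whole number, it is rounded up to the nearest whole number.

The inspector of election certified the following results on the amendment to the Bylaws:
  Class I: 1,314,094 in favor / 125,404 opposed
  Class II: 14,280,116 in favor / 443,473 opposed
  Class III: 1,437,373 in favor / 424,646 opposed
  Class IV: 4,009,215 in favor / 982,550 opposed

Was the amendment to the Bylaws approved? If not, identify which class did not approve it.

Class I: 4/5 of 1641988 = 1313590.40, rounded up to 1313591; 1,313,591 required, 1,314,094 in favor — approved.
Class II: 3/4 of 19040154 = 14280115.50, rounded up to 14280116; 14,280,116 required, 14,280,116 in favor — approved.
Class III: 2/3 of 2157062 = 1438041.33, rounded up to 1438042; 1,438,042 required, 1,437,373 in favor — not approved.
Class IV: 4/5 of 5011518 = 4009214.40, rounded up to 4009215; 4,009,215 required, 4,009,215 in favor — approved.

Not approved — the Class III shares did not give the required vote.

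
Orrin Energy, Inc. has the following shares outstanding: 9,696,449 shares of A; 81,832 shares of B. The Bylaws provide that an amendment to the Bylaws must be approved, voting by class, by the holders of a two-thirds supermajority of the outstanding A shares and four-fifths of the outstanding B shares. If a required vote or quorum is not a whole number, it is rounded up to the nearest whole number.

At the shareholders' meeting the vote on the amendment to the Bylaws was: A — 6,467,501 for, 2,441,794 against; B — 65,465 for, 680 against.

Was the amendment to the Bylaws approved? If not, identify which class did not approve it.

A: 2/3 of 9696449 = 6464299.33, rounded up to 6464300; 6,464,300 required, 6,467,501 in favor — approved.
B: 4/5 of 81832 = 65465.60, rounded up to 65466; 65,466 required, 65,465 in favor — not approved.

Not approved — the B shares did not give the required vote.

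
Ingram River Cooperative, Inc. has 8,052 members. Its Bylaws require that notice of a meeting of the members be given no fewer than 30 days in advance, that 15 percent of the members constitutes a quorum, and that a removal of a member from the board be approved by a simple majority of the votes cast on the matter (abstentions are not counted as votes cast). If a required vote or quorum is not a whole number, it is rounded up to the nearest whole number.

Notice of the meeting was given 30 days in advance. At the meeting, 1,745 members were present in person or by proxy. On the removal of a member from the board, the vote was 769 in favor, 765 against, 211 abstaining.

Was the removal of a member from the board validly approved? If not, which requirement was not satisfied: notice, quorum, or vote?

Valid — all requirements satisfied.

Notice: 30 days given; 30 required. Satisfied.
Quorum: 15% of 8,052 = 1,207.80, rounded up to 1,208; 1,745 present. Satisfied.
Vote: requires a majority of the votes cast (1,745 − 211 abstaining = 1,534); a majority of 1534 is 768, so 768 needed; 769 in favor. Satisfied.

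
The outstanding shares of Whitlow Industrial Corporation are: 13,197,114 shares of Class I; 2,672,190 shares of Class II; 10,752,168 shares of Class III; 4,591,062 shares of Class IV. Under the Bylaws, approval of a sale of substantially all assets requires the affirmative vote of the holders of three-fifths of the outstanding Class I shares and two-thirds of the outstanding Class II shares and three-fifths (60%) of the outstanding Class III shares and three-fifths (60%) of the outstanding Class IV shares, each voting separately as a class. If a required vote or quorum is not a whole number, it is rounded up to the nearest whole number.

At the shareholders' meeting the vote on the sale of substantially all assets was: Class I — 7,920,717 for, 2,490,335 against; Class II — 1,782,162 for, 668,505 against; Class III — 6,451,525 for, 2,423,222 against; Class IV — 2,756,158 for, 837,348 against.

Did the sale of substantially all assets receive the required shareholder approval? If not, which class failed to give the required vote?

Class I: 3/5 of 13197114 = 7918268.40, rounded up to 7918269; 7,918,269 required, 7,920,717 in favor — approved.
Class II: 2/3 of 2672190 = 1781460; 1,781,460 required, 1,782,162 in favor — approved.
Class III: 3/5 of 10752168 = 6451300.80, rounded up to 6451301; 6,451,301 required, 6,451,525 in favor — approved.
Class IV: 3/5 of 4591062 = 2754637.20, rounded up to 2754638; 2,754,638 required, 2,756,158 in favor — approved.

Approved — every class gave the required vote.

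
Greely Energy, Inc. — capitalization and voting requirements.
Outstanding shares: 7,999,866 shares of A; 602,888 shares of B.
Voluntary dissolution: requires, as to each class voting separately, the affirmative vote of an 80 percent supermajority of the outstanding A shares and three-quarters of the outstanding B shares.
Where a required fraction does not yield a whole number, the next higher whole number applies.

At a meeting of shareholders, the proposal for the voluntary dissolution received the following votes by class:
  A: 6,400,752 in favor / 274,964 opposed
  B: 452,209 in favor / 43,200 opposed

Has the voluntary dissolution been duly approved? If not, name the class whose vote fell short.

Approved — every class gave the required vote.

A: 4/5 of 7999866 = 6399892.80, rounded up to 6399893; 6,399,893 required, 6,400,752 in favor — approved.
B: 3/4 of 602888 = 452166; 452,166 required, 452,209 in favor — approved.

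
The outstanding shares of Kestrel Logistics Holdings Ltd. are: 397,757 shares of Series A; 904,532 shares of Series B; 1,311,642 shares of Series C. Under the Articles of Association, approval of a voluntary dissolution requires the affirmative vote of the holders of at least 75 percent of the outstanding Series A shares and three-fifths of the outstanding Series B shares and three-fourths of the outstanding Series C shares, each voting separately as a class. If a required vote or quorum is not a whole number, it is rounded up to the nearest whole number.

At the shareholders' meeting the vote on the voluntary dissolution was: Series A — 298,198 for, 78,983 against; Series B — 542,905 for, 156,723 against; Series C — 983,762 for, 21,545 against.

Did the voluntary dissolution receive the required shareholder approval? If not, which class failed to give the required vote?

Not approved — the Series A shares did not give the required vote.

Series A: 3/4 of 397757 = 298317.75, rounded up to 298318; 298,318 required, 298,198 in favor — not approved.
Series B: 3/5 of 904532 = 542719.20, rounded up to 542720; 542,720 required, 542,905 in favor — approved.
Series C: 3/4 of 1311642 = 983731.50, rounded up to 983732; 983,732 required, 983,762 in favor — approved.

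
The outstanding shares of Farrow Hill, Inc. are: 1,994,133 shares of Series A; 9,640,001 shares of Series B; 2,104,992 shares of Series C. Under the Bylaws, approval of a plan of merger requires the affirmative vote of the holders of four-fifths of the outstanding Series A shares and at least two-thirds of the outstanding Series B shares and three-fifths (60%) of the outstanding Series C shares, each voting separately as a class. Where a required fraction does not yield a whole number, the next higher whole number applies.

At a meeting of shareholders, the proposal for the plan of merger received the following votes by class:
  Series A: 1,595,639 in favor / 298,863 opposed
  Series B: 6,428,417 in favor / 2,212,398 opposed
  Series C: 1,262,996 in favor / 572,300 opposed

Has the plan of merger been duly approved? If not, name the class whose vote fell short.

Series A: 4/5 of 1994133 = 1595306.40, rounded up to 1595307; 1,595,307 required, 1,595,639 in favor — approved.
Series B: 2/3 of 9640001 = 6426667.33, rounded up to 6426668; 6,426,668 required, 6,428,417 in favor — approved.
Series C: 3/5 of 2104992 = 1262995.20, rounded up to 1262996; 1,262,996 required, 1,262,996 in favor — approved.

Approved — every class gave the required vote.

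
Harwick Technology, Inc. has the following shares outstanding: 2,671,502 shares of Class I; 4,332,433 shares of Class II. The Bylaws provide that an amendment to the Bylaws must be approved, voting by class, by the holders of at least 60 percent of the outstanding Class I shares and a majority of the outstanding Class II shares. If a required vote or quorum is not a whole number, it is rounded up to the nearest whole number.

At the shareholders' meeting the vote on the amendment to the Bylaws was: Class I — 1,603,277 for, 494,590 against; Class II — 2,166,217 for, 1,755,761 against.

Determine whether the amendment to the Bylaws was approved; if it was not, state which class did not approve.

Class I: 3/5 of 2671502 = 1602901.20, rounded up to 1602902; 1,602,902 required, 1,603,277 in favor — approved.
Class II: a majority of 4332433 is 2166217; 2,166,217 required, 2,166,217 in favor — approved.

Approved — every class gave the required vote.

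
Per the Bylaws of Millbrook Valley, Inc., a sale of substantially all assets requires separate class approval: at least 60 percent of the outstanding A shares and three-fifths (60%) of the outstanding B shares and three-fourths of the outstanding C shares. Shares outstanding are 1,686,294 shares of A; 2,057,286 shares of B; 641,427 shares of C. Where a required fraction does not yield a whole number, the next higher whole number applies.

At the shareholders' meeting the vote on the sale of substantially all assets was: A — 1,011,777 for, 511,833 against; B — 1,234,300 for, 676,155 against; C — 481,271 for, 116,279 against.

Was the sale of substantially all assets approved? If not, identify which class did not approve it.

Not approved — the B shares did not give the required vote.

A: 3/5 of 1686294 = 1011776.40, rounded up to 1011777; 1,011,777 required, 1,011,777 in favor — approved.
B: 3/5 of 2057286 = 1234371.60, rounded up to 1234372; 1,234,372 required, 1,234,300 in favor — not approved.
C: 3/4 of 641427 = 481070.25, rounded up to 481071; 481,071 required, 481,271 in favor — approved.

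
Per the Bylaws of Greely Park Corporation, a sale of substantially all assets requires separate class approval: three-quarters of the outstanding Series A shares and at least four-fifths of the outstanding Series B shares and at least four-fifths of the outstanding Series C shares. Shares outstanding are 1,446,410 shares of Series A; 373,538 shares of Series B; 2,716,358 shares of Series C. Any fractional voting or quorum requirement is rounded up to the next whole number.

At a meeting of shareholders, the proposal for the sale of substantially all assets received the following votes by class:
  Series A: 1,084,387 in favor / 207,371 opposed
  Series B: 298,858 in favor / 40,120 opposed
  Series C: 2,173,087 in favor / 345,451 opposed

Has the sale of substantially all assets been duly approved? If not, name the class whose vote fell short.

Not approved — the Series A shares did not give the required vote.

Series A: 3/4 of 1446410 = 1084807.50, rounded up to 1084808; 1,084,808 required, 1,084,387 in favor — not approved.
Series B: 4/5 of 373538 = 298830.40, rounded up to 298831; 298,831 required, 298,858 in favor — approved.
Series C: 4/5 of 2716358 = 2173086.40, rounded up to 2173087; 2,173,087 required, 2,173,087 in favor — approved.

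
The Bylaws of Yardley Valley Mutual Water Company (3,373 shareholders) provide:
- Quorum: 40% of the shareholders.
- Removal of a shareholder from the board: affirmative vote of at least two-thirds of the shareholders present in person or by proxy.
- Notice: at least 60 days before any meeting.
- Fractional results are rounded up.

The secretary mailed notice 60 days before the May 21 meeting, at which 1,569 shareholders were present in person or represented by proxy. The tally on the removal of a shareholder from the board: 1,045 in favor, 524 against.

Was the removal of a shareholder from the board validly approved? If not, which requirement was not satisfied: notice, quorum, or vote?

Invalid — vote requirement not satisfied.

Notice: 60 days given; 60 required. Satisfied.
Quorum: 40% of 3,373 = 1,349.20, rounded up to 1,350; 1,569 present. Satisfied.
Vote: requires two-thirds of those present (1,569); 2/3 of 1569 = 1046, so 1,046 needed; 1,045 in favor. Not satisfied.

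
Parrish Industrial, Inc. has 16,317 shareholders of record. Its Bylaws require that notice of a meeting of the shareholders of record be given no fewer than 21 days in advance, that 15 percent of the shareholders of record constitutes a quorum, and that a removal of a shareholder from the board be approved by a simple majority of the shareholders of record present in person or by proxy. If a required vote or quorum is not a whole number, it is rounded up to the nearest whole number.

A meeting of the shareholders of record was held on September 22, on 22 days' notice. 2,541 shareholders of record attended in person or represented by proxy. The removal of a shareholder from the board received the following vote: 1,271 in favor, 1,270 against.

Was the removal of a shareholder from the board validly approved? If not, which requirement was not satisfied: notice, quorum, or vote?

Notice: 22 days given; 21 required. Satisfied.
Quorum: 15% of 16,317 = 2,447.55, rounded up to 2,448; 2,541 present. Satisfied.
Vote: requires a majority of those present (2,541); a majority of 2541 is 1271, so 1,271 needed; 1,271 in favor. Satisfied.

Valid — all requirements satisfied.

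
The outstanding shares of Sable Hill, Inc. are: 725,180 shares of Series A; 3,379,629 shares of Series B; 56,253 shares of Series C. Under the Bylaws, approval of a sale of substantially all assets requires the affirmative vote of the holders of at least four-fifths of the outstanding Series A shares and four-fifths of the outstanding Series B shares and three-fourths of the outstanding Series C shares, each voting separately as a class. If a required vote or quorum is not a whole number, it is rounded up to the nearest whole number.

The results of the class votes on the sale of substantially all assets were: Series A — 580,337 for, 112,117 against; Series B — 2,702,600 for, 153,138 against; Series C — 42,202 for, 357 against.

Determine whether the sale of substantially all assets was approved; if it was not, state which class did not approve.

Not approved — the Series B shares did not give the required vote.

Series A: 4/5 of 725180 = 580144; 580,144 required, 580,337 in favor — approved.
Series B: 4/5 of 3379629 = 2703703.20, rounded up to 2703704; 2,703,704 required, 2,702,600 in favor — not approved.
Series C: 3/4 of 56253 = 42189.75, rounded up to 42190; 42,190 required, 42,202 in favor — approved.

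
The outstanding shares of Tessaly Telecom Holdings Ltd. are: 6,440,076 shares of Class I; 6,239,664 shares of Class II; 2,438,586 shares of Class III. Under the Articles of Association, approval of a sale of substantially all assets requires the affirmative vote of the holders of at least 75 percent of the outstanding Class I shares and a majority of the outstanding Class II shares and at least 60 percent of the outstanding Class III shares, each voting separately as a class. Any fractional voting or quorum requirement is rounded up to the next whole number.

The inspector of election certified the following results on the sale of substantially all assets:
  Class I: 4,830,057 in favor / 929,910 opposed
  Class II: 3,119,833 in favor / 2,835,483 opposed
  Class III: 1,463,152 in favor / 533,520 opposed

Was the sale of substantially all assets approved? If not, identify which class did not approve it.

Approved — every class gave the required vote.

Class I: 3/4 of 6440076 = 4830057; 4,830,057 required, 4,830,057 in favor — approved.
Class II: a majority of 6239664 is 3119833; 3,119,833 required, 3,119,833 in favor — approved.
Class III: 3/5 of 2438586 = 1463151.60, rounded up to 1463152; 1,463,152 required, 1,463,152 in favor — approved.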